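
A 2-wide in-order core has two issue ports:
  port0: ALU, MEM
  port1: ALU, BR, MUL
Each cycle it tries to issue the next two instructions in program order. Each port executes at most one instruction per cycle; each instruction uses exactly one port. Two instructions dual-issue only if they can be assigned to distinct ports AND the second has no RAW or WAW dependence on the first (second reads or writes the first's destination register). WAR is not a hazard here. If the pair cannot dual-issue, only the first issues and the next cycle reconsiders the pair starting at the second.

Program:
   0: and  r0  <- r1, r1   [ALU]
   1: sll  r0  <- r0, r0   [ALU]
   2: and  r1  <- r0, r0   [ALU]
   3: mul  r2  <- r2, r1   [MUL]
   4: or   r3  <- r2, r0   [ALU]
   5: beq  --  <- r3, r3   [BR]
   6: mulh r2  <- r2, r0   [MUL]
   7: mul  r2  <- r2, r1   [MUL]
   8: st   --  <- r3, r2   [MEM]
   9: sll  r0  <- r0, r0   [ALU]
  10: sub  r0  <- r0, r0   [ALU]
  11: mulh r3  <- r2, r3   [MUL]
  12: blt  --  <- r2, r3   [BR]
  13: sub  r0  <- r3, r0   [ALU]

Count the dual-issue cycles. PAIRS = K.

  cy0 -> i0 (and) RAW+WAW r0
  cy1 -> i1 (sll) RAW r0
  cy2 -> i2 (and) RAW r1
  cy3 -> i3 (mul) RAW r2
  cy4 -> i4 (or) RAW r3
  cy5 -> i5 (beq) no-port BR/MUL
  cy6 -> i6 (mulh) no-port MUL/MUL
  cy7 -> i7 (mul) RAW r2
  cy8 -> i8&i9 (st;sll) pair
  cy9 -> i10&i11 (sub;mulh) pair
  cy10 -> i12&i13 (blt;sub) pair

PAIRS = 3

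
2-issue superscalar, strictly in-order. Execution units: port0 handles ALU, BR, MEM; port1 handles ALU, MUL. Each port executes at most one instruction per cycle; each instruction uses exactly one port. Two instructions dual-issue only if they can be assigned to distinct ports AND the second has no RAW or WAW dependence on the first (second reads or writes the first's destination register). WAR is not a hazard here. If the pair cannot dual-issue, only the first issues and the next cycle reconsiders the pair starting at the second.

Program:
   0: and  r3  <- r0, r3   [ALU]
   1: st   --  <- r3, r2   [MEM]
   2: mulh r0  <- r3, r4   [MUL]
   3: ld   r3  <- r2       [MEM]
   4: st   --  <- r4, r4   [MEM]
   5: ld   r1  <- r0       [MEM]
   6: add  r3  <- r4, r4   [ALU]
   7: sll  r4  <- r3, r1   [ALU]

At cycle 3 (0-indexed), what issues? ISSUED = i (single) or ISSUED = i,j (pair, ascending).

ISSUED = 4

c0: i0 and  RAW r3
c1: i1,i2 st+mulh  pair
c2: i3 ld  no-port MEM/MEM
c3: i4 st  no-port MEM/MEM
c4: i5,i6 ld+add  pair
c5: i7 sll  tail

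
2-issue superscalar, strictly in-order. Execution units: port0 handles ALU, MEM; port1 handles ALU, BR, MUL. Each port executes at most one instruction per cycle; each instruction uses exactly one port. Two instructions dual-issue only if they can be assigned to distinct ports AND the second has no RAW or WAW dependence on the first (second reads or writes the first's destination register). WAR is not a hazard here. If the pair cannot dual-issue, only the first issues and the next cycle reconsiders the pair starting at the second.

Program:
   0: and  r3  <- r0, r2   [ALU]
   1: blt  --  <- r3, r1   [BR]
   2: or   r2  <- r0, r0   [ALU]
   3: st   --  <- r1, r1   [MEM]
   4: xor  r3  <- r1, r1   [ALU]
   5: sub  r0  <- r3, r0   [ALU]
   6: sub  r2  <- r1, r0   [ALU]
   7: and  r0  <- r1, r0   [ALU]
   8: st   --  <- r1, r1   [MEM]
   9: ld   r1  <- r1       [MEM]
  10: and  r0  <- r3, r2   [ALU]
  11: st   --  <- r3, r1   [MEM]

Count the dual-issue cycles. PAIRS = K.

t=0 i0:and ; RAW r3
t=1 i1/i2:blt/or ; 2-wide
t=2 i3/i4:st/xor ; 2-wide
t=3 i5:sub ; RAW r0
t=4 i6/i7:sub/and ; 2-wide
t=5 i8:st ; no-port MEM/MEM
t=6 i9/i10:ld/and ; 2-wide
t=7 i11:st ; tail

PAIRS = 4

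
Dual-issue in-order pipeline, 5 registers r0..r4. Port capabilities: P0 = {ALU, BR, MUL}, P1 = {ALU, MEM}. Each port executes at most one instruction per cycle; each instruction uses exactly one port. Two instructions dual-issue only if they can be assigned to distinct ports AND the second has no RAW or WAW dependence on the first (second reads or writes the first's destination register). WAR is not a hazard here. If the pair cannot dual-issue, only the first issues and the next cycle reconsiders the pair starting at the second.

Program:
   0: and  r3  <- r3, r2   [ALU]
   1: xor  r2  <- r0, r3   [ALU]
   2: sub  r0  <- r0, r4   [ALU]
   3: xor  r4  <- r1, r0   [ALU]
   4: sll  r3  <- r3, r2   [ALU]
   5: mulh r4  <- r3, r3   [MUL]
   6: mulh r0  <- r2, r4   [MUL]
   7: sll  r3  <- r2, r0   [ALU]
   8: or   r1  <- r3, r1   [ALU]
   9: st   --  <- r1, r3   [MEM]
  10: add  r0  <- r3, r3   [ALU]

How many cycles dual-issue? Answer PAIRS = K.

PAIRS = 3

t=0 i0:and ; RAW r3
t=1 i1+i2:xor/sub ; 2-wide
t=2 i3+i4:xor/sll ; 2-wide
t=3 i5:mulh ; no-port MUL/MUL
t=4 i6:mulh ; RAW r0
t=5 i7:sll ; RAW r3
t=6 i8:or ; RAW r1
t=7 i9+i10:st/add ; 2-wide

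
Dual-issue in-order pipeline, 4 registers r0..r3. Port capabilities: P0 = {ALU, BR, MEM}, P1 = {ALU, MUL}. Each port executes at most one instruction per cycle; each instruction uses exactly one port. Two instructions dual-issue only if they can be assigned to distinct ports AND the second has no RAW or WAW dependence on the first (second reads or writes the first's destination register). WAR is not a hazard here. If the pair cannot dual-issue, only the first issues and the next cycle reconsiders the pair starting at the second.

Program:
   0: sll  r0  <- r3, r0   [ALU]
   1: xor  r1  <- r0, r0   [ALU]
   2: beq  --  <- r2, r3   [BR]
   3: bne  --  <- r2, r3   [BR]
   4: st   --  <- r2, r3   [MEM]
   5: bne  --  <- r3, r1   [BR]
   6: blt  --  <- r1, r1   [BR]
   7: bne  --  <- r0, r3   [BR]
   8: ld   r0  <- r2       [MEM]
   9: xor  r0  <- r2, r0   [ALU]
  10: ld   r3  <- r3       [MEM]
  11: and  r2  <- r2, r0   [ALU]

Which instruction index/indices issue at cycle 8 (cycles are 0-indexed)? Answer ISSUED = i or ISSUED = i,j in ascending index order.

ISSUED = 9,10

#0 head=0: sll.ALU i0 RAW r0
#1 head=1: xor.ALU;beq.BR i1/i2 dual
#2 head=3: bne.BR i3 no-port BR/MEM
#3 head=4: st.MEM i4 no-port MEM/BR
#4 head=5: bne.BR i5 no-port BR/BR
#5 head=6: blt.BR i6 no-port BR/BR
#6 head=7: bne.BR i7 no-port BR/MEM
#7 head=8: ld.MEM i8 RAW+WAW r0
#8 head=9: xor.ALU;ld.MEM i9/i10 dual
#9 head=11: and.ALU i11 tail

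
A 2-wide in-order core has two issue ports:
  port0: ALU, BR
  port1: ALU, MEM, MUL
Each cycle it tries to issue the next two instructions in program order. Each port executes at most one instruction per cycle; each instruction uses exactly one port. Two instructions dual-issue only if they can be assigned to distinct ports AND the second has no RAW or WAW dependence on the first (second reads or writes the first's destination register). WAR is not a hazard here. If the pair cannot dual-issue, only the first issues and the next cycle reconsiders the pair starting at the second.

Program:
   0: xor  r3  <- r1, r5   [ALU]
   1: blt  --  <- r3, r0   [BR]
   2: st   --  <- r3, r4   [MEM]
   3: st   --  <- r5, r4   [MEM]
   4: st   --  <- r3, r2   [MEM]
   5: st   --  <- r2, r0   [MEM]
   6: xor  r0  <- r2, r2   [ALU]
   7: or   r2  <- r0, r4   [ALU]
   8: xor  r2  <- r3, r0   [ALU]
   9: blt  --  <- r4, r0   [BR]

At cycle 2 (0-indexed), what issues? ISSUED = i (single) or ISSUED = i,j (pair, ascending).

  cy0 -> i0 (xor.ALU) RAW r3
  cy1 -> i1/i2 (blt.BR st.MEM) dual
  cy2 -> i3 (st.MEM) no-port MEM/MEM
  cy3 -> i4 (st.MEM) no-port MEM/MEM
  cy4 -> i5/i6 (st.MEM xor.ALU) dual
  cy5 -> i7 (or.ALU) WAW r2
  cy6 -> i8/i9 (xor.ALU blt.BR) dual

ISSUED = 3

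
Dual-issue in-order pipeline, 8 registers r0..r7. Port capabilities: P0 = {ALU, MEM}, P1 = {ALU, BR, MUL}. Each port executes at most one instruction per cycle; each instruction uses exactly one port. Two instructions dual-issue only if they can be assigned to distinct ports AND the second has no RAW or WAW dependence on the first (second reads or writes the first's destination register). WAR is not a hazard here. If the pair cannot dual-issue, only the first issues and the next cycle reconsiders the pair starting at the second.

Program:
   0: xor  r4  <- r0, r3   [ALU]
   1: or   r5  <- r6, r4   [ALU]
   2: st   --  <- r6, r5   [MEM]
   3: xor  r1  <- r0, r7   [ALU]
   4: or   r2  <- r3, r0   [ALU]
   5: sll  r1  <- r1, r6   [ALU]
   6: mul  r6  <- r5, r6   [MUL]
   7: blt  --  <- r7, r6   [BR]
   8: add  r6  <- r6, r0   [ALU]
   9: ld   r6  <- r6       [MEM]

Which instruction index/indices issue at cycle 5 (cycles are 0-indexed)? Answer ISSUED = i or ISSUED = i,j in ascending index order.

0. xor @i0  | RAW r4
1. or @i1  | RAW r5
2. st+xor @i2+i3  | 2-wide
3. or+sll @i4+i5  | 2-wide
4. mul @i6  | no-port MUL/BR
5. blt+add @i7+i8  | 2-wide
6. ld @i9  | tail

ISSUED = 7,8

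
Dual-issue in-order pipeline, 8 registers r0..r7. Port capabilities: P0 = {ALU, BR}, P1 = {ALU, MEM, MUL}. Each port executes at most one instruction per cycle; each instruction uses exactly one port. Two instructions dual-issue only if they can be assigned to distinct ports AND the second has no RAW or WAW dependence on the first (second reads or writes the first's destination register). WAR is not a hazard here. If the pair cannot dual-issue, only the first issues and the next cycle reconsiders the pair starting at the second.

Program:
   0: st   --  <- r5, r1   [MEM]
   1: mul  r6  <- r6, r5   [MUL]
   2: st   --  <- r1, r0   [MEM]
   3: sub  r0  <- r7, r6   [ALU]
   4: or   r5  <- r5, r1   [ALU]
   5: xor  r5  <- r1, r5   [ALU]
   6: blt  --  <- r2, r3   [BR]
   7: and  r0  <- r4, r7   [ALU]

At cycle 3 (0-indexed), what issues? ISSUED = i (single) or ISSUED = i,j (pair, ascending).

[0] i0  st  -- no-port MEM/MUL
[1] i1  mul  -- no-port MUL/MEM
[2] i2&i3  st/sub  -- 2-wide
[3] i4  or  -- RAW+WAW r5
[4] i5&i6  xor/blt  -- 2-wide
[5] i7  and  -- tail

ISSUED = 4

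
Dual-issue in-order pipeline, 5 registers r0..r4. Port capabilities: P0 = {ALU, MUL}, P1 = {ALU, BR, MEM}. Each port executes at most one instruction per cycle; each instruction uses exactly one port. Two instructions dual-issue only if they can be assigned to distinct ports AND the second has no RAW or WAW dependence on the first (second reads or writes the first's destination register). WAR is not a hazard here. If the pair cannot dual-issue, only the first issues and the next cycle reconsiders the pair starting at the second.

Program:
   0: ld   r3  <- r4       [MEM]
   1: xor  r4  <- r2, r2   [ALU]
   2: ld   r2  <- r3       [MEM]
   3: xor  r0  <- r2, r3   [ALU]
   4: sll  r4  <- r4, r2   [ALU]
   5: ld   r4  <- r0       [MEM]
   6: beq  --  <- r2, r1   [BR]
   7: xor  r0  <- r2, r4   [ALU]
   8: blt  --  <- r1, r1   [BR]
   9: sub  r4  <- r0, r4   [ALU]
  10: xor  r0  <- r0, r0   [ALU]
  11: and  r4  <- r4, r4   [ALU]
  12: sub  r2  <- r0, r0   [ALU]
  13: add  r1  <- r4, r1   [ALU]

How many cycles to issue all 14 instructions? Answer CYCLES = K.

CYCLES = 8

[0] i0/i1  ld xor  -- 2-wide
[1] i2  ld  -- RAW r2
[2] i3/i4  xor sll  -- 2-wide
[3] i5  ld  -- no-port MEM/BR
[4] i6/i7  beq xor  -- 2-wide
[5] i8/i9  blt sub  -- 2-wide
[6] i10/i11  xor and  -- 2-wide
[7] i12/i13  sub add  -- 2-wide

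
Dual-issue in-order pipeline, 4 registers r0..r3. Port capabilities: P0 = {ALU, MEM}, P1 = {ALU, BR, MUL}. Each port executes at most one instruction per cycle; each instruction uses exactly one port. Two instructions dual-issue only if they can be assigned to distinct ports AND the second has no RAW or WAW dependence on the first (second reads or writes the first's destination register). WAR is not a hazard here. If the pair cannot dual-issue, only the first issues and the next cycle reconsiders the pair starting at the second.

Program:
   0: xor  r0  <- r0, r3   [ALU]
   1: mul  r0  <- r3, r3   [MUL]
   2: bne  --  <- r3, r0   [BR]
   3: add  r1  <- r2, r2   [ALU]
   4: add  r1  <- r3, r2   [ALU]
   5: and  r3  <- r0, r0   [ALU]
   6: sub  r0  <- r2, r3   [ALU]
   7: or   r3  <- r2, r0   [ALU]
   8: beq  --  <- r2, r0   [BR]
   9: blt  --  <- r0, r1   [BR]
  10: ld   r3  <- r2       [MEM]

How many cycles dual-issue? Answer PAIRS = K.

  cy0 -> i0 (xor) WAW r0
  cy1 -> i1 (mul) no-port MUL/BR
  cy2 -> i2&i3 (bne/add) dual
  cy3 -> i4&i5 (add/and) dual
  cy4 -> i6 (sub) RAW r0
  cy5 -> i7&i8 (or/beq) dual
  cy6 -> i9&i10 (blt/ld) dual

PAIRS = 4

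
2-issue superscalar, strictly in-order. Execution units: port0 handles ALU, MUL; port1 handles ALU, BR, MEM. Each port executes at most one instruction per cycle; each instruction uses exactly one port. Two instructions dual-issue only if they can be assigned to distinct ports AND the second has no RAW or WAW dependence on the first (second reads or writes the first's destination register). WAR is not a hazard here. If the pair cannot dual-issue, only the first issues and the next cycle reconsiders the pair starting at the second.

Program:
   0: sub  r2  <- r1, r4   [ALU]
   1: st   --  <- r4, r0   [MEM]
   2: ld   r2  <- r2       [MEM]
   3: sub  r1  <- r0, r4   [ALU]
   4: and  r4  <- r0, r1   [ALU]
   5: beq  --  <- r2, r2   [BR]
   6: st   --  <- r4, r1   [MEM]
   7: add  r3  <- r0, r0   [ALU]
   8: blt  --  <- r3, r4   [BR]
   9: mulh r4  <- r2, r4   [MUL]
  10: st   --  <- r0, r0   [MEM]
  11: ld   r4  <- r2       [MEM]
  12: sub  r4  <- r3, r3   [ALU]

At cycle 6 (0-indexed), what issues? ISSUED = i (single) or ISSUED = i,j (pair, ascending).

#0 head=0: sub.ALU;st.MEM i0&i1 2-wide
#1 head=2: ld.MEM;sub.ALU i2&i3 2-wide
#2 head=4: and.ALU;beq.BR i4&i5 2-wide
#3 head=6: st.MEM;add.ALU i6&i7 2-wide
#4 head=8: blt.BR;mulh.MUL i8&i9 2-wide
#5 head=10: st.MEM i10 no-port MEM/MEM
#6 head=11: ld.MEM i11 WAW r4
#7 head=12: sub.ALU i12 tail

ISSUED = 11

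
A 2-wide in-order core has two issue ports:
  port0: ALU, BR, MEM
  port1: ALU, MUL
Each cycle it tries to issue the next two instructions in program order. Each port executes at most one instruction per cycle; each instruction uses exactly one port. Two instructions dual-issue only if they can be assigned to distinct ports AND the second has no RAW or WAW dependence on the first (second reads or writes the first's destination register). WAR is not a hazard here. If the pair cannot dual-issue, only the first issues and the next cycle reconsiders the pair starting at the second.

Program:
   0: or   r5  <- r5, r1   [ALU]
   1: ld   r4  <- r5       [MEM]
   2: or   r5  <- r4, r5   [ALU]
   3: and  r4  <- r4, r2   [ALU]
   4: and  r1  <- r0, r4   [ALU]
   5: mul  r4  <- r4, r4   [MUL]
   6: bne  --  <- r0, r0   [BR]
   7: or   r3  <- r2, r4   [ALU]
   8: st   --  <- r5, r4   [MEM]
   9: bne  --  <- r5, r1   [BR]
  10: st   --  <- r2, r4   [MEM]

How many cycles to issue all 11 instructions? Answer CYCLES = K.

  cy0 -> i0 (or.ALU) RAW r5
  cy1 -> i1 (ld.MEM) RAW r4
  cy2 -> i2/i3 (or.ALU+and.ALU) 2-wide
  cy3 -> i4/i5 (and.ALU+mul.MUL) 2-wide
  cy4 -> i6/i7 (bne.BR+or.ALU) 2-wide
  cy5 -> i8 (st.MEM) no-port MEM/BR
  cy6 -> i9 (bne.BR) no-port BR/MEM
  cy7 -> i10 (st.MEM) tail

CYCLES = 8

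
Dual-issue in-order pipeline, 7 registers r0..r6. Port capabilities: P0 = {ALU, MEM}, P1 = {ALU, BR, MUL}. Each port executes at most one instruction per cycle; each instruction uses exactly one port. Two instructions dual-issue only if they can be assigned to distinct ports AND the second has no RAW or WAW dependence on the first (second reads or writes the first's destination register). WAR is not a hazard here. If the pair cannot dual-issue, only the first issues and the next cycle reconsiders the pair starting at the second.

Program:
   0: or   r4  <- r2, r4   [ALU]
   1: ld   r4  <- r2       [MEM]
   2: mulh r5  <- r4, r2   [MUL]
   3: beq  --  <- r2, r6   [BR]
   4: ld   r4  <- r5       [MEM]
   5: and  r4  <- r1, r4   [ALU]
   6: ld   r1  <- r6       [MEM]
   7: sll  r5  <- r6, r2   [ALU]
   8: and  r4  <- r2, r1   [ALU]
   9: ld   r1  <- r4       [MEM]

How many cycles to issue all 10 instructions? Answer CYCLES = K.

CYCLES = 7

  cy0 -> i0 (or) WAW r4
  cy1 -> i1 (ld) RAW r4
  cy2 -> i2 (mulh) no-port MUL/BR
  cy3 -> i3+i4 (beq+ld) dual
  cy4 -> i5+i6 (and+ld) dual
  cy5 -> i7+i8 (sll+and) dual
  cy6 -> i9 (ld) tail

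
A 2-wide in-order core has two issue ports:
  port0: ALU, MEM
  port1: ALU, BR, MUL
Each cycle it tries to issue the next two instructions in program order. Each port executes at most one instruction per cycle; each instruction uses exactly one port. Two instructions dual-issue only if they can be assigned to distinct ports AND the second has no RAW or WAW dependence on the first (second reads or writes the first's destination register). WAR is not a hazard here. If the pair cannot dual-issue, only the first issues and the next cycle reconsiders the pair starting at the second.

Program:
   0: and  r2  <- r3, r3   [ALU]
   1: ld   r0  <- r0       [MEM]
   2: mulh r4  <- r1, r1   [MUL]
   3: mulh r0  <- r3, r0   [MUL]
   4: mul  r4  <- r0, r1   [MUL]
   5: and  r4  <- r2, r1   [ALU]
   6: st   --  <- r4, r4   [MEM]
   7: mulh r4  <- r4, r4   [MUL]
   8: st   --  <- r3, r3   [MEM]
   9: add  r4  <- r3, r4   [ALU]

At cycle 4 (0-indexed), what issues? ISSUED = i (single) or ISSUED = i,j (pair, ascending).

ISSUED = 5

#0 head=0: and.ALU ld.MEM i0/i1 2-wide
#1 head=2: mulh.MUL i2 no-port MUL/MUL
#2 head=3: mulh.MUL i3 no-port MUL/MUL
#3 head=4: mul.MUL i4 WAW r4
#4 head=5: and.ALU i5 RAW r4
#5 head=6: st.MEM mulh.MUL i6/i7 2-wide
#6 head=8: st.MEM add.ALU i8/i9 2-wide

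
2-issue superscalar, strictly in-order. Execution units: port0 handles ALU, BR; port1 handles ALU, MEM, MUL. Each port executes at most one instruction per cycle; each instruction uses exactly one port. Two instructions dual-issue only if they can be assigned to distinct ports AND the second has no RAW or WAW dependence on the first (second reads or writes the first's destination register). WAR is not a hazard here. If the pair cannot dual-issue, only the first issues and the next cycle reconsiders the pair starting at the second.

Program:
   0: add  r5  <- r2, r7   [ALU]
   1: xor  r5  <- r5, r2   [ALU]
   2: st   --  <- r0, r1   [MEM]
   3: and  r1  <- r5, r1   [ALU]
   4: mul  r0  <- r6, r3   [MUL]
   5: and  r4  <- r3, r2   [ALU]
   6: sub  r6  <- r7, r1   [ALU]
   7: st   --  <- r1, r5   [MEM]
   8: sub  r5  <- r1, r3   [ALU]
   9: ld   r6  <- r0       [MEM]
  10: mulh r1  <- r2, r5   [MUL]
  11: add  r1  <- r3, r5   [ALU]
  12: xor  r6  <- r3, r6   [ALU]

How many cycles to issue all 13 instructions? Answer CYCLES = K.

#0 head=0: add i0 RAW+WAW r5
#1 head=1: xor+st i1+i2 pair
#2 head=3: and+mul i3+i4 pair
#3 head=5: and+sub i5+i6 pair
#4 head=7: st+sub i7+i8 pair
#5 head=9: ld i9 no-port MEM/MUL
#6 head=10: mulh i10 WAW r1
#7 head=11: add+xor i11+i12 pair

CYCLES = 8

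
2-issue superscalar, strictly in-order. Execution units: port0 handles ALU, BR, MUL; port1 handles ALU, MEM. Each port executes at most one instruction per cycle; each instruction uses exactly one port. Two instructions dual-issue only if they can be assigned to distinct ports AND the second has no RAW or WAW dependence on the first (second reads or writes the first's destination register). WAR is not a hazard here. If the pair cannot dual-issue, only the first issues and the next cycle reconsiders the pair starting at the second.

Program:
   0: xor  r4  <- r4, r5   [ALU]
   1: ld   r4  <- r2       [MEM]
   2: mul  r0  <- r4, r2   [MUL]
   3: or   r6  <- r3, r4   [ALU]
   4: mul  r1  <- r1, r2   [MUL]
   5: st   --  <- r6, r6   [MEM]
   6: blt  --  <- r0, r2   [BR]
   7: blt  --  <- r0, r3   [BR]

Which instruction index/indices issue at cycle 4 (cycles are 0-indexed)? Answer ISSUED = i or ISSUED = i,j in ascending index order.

ISSUED = 6

t=0 i0:xor ; WAW r4
t=1 i1:ld ; RAW r4
t=2 i2,i3:mul;or ; dual
t=3 i4,i5:mul;st ; dual
t=4 i6:blt ; no-port BR/BR
t=5 i7:blt ; tail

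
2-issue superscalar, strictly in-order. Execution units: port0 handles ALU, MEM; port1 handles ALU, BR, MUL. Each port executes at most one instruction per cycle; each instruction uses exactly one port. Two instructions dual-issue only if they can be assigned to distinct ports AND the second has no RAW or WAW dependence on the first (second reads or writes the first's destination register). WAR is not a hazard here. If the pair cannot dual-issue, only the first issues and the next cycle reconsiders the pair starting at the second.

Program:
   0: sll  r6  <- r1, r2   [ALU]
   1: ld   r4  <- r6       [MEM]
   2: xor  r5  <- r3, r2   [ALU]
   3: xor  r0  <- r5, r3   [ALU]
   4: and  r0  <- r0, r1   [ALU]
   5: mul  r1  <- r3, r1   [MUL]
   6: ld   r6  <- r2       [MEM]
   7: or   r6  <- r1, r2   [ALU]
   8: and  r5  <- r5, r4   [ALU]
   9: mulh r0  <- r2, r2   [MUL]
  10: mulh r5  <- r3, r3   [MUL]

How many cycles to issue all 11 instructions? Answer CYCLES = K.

t=0 i0:sll ; RAW r6
t=1 i1/i2:ld+xor ; dual
t=2 i3:xor ; RAW+WAW r0
t=3 i4/i5:and+mul ; dual
t=4 i6:ld ; WAW r6
t=5 i7/i8:or+and ; dual
t=6 i9:mulh ; no-port MUL/MUL
t=7 i10:mulh ; tail

CYCLES = 8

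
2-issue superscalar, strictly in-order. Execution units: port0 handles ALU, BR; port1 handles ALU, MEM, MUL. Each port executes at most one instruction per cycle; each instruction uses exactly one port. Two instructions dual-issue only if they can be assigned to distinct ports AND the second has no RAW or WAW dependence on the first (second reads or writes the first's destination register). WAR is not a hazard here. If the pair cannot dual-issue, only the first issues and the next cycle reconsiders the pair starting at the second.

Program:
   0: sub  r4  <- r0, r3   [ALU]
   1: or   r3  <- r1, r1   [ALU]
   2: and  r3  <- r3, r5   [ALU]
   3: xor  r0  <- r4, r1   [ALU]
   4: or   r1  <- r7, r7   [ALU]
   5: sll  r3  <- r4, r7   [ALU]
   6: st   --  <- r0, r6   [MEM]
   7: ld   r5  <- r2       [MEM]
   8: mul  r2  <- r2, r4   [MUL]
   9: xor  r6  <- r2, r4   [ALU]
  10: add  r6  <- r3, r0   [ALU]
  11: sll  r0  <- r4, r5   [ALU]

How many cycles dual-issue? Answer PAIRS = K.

0. sub+or @i0/i1  | pair
1. and+xor @i2/i3  | pair
2. or+sll @i4/i5  | pair
3. st @i6  | no-port MEM/MEM
4. ld @i7  | no-port MEM/MUL
5. mul @i8  | RAW r2
6. xor @i9  | WAW r6
7. add+sll @i10/i11  | pair

PAIRS = 4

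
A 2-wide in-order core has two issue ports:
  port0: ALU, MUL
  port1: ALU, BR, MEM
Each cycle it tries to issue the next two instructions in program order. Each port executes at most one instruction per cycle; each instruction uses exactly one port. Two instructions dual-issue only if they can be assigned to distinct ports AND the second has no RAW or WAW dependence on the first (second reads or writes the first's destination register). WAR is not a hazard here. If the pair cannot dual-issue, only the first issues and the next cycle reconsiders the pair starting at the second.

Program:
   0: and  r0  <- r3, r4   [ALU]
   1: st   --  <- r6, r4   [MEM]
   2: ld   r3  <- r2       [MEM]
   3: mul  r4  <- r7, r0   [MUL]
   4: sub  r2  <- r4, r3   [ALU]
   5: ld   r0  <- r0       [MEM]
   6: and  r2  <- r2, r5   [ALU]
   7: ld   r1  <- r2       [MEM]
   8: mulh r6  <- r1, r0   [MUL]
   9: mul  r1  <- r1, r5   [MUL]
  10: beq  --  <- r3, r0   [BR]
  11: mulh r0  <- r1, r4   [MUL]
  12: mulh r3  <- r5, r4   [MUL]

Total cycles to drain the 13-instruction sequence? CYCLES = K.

t=0 i0&i1:and/st ; dual
t=1 i2&i3:ld/mul ; dual
t=2 i4&i5:sub/ld ; dual
t=3 i6:and ; RAW r2
t=4 i7:ld ; RAW r1
t=5 i8:mulh ; no-port MUL/MUL
t=6 i9&i10:mul/beq ; dual
t=7 i11:mulh ; no-port MUL/MUL
t=8 i12:mulh ; tail

CYCLES = 9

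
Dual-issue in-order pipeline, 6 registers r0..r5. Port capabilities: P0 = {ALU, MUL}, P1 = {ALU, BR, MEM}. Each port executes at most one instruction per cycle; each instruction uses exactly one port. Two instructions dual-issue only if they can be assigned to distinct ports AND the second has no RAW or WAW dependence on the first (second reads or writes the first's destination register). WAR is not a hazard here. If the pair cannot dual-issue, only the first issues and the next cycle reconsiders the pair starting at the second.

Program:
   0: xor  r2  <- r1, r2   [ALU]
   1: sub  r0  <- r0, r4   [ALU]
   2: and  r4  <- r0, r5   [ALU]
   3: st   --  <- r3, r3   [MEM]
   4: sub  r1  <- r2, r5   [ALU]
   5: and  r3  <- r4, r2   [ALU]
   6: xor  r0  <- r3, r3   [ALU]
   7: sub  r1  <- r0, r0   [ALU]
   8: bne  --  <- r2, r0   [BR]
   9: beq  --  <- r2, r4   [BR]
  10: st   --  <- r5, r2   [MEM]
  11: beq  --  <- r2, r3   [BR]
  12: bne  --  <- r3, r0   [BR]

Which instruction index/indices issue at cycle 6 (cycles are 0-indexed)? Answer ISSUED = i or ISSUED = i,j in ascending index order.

ISSUED = 10

0. xor;sub @i0/i1  | dual
1. and;st @i2/i3  | dual
2. sub;and @i4/i5  | dual
3. xor @i6  | RAW r0
4. sub;bne @i7/i8  | dual
5. beq @i9  | no-port BR/MEM
6. st @i10  | no-port MEM/BR
7. beq @i11  | no-port BR/BR
8. bne @i12  | tail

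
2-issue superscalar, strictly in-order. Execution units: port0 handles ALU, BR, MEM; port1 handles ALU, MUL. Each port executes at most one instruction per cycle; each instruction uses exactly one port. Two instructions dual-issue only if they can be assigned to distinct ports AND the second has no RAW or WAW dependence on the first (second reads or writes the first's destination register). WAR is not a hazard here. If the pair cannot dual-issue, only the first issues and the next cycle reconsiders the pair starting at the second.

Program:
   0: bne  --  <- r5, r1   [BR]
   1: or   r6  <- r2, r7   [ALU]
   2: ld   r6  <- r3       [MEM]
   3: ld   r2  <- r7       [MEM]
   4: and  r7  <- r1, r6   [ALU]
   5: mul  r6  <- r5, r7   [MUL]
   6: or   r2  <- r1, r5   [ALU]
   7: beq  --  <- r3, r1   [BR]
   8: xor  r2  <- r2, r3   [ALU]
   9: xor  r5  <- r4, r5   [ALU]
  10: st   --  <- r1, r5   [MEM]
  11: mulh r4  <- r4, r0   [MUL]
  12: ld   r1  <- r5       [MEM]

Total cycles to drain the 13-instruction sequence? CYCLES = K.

c0: i0/i1 bne.BR/or.ALU  pair
c1: i2 ld.MEM  no-port MEM/MEM
c2: i3/i4 ld.MEM/and.ALU  pair
c3: i5/i6 mul.MUL/or.ALU  pair
c4: i7/i8 beq.BR/xor.ALU  pair
c5: i9 xor.ALU  RAW r5
c6: i10/i11 st.MEM/mulh.MUL  pair
c7: i12 ld.MEM  tail

CYCLES = 8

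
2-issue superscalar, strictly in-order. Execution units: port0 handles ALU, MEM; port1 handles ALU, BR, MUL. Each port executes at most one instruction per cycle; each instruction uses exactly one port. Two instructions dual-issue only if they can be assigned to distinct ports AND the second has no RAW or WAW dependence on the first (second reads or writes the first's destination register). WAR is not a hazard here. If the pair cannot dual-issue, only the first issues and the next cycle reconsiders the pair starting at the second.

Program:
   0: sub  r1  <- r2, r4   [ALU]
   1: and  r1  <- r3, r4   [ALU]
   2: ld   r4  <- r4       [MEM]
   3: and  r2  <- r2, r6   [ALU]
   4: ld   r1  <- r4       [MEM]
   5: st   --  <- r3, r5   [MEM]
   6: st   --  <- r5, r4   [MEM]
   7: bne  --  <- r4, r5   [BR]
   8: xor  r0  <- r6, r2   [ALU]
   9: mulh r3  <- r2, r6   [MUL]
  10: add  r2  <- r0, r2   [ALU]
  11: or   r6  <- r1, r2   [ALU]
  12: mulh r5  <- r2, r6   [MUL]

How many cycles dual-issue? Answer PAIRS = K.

  cy0 -> i0 (sub) WAW r1
  cy1 -> i1&i2 (and+ld) pair
  cy2 -> i3&i4 (and+ld) pair
  cy3 -> i5 (st) no-port MEM/MEM
  cy4 -> i6&i7 (st+bne) pair
  cy5 -> i8&i9 (xor+mulh) pair
  cy6 -> i10 (add) RAW r2
  cy7 -> i11 (or) RAW r6
  cy8 -> i12 (mulh) tail

PAIRS = 4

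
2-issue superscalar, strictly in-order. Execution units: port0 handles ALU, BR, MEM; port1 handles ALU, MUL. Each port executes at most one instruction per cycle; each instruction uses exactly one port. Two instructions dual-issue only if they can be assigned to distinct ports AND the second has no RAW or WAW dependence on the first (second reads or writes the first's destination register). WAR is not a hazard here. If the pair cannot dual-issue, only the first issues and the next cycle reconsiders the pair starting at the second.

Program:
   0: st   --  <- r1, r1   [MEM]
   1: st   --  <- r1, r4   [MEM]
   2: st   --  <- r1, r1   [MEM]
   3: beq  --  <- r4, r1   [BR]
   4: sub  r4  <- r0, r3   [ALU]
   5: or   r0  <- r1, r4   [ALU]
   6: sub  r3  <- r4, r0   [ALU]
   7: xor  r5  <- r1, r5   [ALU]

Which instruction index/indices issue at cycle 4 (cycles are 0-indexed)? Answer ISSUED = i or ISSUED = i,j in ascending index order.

ISSUED = 5

#0 head=0: st.MEM i0 no-port MEM/MEM
#1 head=1: st.MEM i1 no-port MEM/MEM
#2 head=2: st.MEM i2 no-port MEM/BR
#3 head=3: beq.BR+sub.ALU i3+i4 dual
#4 head=5: or.ALU i5 RAW r0
#5 head=6: sub.ALU+xor.ALU i6+i7 dual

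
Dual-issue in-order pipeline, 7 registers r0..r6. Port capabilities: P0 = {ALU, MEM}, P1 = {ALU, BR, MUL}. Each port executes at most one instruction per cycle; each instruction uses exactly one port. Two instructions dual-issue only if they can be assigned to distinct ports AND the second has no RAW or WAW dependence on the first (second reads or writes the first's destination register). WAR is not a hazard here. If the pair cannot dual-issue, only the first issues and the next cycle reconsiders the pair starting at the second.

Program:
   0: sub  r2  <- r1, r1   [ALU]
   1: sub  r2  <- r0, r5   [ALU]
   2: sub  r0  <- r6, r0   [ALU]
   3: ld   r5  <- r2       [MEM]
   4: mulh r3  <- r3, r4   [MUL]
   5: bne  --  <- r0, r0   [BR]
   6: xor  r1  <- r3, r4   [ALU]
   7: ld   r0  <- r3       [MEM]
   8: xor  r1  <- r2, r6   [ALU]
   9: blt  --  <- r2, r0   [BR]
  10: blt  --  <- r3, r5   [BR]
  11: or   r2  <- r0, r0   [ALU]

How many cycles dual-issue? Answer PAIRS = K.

0. sub.ALU @i0  | WAW r2
1. sub.ALU;sub.ALU @i1&i2  | pair
2. ld.MEM;mulh.MUL @i3&i4  | pair
3. bne.BR;xor.ALU @i5&i6  | pair
4. ld.MEM;xor.ALU @i7&i8  | pair
5. blt.BR @i9  | no-port BR/BR
6. blt.BR;or.ALU @i10&i11  | pair

PAIRS = 5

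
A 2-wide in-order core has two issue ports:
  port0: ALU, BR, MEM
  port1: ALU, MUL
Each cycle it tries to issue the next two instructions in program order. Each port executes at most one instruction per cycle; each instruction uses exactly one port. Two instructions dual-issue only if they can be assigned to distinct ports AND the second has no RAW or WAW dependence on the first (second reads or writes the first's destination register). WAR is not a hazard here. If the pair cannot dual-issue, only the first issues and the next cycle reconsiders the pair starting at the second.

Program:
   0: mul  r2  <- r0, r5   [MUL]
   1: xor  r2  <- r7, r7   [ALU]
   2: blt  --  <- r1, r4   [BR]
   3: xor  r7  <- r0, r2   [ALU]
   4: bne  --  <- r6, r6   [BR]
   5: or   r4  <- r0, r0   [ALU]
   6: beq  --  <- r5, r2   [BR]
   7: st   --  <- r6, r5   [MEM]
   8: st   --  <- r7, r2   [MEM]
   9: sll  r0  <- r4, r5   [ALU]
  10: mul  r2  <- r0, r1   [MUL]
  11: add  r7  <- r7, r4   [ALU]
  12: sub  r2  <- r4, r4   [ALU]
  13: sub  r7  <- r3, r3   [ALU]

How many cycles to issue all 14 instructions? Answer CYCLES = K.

0. mul @i0  | WAW r2
1. xor/blt @i1/i2  | dual
2. xor/bne @i3/i4  | dual
3. or/beq @i5/i6  | dual
4. st @i7  | no-port MEM/MEM
5. st/sll @i8/i9  | dual
6. mul/add @i10/i11  | dual
7. sub/sub @i12/i13  | dual

CYCLES = 8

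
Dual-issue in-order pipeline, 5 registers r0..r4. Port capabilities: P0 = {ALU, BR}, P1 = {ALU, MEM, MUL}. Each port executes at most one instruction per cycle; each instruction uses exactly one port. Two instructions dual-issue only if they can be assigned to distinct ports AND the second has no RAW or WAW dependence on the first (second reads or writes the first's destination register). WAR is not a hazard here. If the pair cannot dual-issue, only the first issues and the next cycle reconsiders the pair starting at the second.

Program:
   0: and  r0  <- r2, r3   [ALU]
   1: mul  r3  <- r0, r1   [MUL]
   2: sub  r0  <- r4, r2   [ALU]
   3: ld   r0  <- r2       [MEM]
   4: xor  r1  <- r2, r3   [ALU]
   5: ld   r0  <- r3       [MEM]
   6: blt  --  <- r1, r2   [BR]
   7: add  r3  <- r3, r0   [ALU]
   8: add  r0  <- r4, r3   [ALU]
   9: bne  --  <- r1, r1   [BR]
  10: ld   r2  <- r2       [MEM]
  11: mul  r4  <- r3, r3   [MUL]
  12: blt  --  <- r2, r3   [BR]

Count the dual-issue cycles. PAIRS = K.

PAIRS = 5

[0] i0  and.ALU  -- RAW r0
[1] i1+i2  mul.MUL+sub.ALU  -- pair
[2] i3+i4  ld.MEM+xor.ALU  -- pair
[3] i5+i6  ld.MEM+blt.BR  -- pair
[4] i7  add.ALU  -- RAW r3
[5] i8+i9  add.ALU+bne.BR  -- pair
[6] i10  ld.MEM  -- no-port MEM/MUL
[7] i11+i12  mul.MUL+blt.BR  -- pair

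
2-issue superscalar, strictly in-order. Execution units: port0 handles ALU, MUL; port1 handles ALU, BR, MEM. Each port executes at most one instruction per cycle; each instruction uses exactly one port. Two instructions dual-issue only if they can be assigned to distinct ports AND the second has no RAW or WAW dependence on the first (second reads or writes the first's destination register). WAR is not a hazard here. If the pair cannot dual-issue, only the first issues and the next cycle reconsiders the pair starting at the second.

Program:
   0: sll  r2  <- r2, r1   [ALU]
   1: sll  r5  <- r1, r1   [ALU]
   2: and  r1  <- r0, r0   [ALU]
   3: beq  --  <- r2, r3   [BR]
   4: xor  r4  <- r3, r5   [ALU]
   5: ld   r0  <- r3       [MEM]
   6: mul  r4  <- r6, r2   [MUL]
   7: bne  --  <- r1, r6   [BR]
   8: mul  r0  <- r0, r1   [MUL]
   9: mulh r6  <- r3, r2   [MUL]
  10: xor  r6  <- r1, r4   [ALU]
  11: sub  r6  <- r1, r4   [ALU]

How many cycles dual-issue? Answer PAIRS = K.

PAIRS = 4

c0: i0/i1 sll.ALU+sll.ALU  pair
c1: i2/i3 and.ALU+beq.BR  pair
c2: i4/i5 xor.ALU+ld.MEM  pair
c3: i6/i7 mul.MUL+bne.BR  pair
c4: i8 mul.MUL  no-port MUL/MUL
c5: i9 mulh.MUL  WAW r6
c6: i10 xor.ALU  WAW r6
c7: i11 sub.ALU  tail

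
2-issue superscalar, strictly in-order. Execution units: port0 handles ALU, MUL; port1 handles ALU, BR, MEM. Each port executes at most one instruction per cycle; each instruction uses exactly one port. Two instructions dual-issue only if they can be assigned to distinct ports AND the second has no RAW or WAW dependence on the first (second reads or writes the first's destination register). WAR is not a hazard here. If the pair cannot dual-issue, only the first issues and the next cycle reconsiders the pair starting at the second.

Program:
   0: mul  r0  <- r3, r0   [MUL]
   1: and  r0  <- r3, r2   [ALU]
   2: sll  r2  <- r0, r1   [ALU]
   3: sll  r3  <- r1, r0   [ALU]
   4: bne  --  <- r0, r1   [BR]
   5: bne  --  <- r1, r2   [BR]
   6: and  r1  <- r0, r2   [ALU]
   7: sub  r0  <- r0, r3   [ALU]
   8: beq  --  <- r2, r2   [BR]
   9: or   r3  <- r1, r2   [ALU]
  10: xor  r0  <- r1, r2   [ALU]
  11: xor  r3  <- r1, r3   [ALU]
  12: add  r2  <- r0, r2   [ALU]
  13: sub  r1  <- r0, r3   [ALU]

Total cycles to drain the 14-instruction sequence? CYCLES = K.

t=0 i0:mul.MUL ; WAW r0
t=1 i1:and.ALU ; RAW r0
t=2 i2&i3:sll.ALU sll.ALU ; dual
t=3 i4:bne.BR ; no-port BR/BR
t=4 i5&i6:bne.BR and.ALU ; dual
t=5 i7&i8:sub.ALU beq.BR ; dual
t=6 i9&i10:or.ALU xor.ALU ; dual
t=7 i11&i12:xor.ALU add.ALU ; dual
t=8 i13:sub.ALU ; tail

CYCLES = 9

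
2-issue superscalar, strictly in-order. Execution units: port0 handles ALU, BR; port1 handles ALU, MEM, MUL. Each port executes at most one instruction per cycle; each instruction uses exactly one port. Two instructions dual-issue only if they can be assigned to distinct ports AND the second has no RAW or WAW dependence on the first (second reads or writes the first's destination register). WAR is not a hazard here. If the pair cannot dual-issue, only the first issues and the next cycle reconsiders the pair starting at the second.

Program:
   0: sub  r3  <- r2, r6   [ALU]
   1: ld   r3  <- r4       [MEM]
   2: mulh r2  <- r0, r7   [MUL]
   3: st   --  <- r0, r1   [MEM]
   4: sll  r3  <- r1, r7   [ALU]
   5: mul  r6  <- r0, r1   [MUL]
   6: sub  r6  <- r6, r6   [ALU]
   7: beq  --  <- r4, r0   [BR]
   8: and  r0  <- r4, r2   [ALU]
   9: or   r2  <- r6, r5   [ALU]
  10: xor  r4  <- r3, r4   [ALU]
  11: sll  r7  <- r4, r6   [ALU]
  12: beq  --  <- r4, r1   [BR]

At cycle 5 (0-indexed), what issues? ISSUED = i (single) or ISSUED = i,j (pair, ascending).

[0] i0  sub  -- WAW r3
[1] i1  ld  -- no-port MEM/MUL
[2] i2  mulh  -- no-port MUL/MEM
[3] i3+i4  st+sll  -- pair
[4] i5  mul  -- RAW+WAW r6
[5] i6+i7  sub+beq  -- pair
[6] i8+i9  and+or  -- pair
[7] i10  xor  -- RAW r4
[8] i11+i12  sll+beq  -- pair

ISSUED = 6,7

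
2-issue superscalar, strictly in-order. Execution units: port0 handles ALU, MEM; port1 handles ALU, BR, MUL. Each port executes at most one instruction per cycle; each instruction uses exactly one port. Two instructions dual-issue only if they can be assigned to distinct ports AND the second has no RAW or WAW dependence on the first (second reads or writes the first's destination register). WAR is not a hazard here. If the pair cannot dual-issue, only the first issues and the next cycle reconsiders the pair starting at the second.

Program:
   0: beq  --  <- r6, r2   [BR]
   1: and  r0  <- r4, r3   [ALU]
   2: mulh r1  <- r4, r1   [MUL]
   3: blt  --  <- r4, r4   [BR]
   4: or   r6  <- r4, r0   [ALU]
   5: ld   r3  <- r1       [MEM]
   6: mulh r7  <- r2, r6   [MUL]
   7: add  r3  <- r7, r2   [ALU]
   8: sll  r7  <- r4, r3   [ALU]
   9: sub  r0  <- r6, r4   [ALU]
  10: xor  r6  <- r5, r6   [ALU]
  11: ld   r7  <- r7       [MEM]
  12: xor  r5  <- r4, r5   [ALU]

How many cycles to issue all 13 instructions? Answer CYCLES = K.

#0 head=0: beq/and i0+i1 pair
#1 head=2: mulh i2 no-port MUL/BR
#2 head=3: blt/or i3+i4 pair
#3 head=5: ld/mulh i5+i6 pair
#4 head=7: add i7 RAW r3
#5 head=8: sll/sub i8+i9 pair
#6 head=10: xor/ld i10+i11 pair
#7 head=12: xor i12 tail

CYCLES = 8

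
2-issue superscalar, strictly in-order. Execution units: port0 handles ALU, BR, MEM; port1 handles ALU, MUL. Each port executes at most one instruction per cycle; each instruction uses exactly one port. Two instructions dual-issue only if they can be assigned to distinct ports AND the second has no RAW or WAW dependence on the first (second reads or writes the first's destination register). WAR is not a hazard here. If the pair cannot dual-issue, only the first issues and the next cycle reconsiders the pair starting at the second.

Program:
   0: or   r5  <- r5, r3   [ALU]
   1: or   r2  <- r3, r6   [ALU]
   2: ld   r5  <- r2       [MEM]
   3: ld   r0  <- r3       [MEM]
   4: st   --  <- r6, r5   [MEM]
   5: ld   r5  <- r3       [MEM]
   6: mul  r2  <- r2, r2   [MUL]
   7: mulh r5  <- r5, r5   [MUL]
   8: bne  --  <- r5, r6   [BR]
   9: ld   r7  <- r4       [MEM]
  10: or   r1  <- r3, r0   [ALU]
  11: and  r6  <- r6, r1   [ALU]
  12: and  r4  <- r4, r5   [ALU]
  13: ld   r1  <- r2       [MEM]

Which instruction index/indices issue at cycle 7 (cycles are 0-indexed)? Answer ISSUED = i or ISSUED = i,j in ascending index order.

0. or.ALU;or.ALU @i0,i1  | 2-wide
1. ld.MEM @i2  | no-port MEM/MEM
2. ld.MEM @i3  | no-port MEM/MEM
3. st.MEM @i4  | no-port MEM/MEM
4. ld.MEM;mul.MUL @i5,i6  | 2-wide
5. mulh.MUL @i7  | RAW r5
6. bne.BR @i8  | no-port BR/MEM
7. ld.MEM;or.ALU @i9,i10  | 2-wide
8. and.ALU;and.ALU @i11,i12  | 2-wide
9. ld.MEM @i13  | tail

ISSUED = 9,10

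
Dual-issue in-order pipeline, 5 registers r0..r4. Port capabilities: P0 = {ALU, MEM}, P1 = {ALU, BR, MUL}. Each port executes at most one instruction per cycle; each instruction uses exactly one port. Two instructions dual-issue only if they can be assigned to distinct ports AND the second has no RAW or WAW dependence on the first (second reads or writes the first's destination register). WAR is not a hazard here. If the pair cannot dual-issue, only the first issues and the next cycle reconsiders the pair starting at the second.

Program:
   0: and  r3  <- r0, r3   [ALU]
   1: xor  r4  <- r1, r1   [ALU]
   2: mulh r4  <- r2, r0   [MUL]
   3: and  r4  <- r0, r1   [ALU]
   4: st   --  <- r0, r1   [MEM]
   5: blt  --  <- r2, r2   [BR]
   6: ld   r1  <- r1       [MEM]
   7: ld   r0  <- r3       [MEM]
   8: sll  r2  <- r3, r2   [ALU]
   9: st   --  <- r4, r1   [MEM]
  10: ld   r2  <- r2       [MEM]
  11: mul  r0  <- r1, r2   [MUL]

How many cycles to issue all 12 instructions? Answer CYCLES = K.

t=0 i0/i1:and.ALU;xor.ALU ; dual
t=1 i2:mulh.MUL ; WAW r4
t=2 i3/i4:and.ALU;st.MEM ; dual
t=3 i5/i6:blt.BR;ld.MEM ; dual
t=4 i7/i8:ld.MEM;sll.ALU ; dual
t=5 i9:st.MEM ; no-port MEM/MEM
t=6 i10:ld.MEM ; RAW r2
t=7 i11:mul.MUL ; tail

CYCLES = 8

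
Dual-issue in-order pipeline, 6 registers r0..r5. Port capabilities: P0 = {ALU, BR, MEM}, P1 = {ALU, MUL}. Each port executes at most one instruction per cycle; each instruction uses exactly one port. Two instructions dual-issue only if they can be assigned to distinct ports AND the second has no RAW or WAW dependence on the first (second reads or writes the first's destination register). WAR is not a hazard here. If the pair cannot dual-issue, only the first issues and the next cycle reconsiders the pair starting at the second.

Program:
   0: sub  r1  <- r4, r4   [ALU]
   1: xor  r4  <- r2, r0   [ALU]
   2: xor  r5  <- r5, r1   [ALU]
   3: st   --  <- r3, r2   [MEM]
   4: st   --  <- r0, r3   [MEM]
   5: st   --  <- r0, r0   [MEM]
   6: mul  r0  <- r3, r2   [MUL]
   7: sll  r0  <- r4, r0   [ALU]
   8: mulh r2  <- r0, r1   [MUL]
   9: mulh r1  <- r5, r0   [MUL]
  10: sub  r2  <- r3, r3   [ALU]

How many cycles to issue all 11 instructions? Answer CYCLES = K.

CYCLES = 7

c0: i0+i1 sub.ALU/xor.ALU  pair
c1: i2+i3 xor.ALU/st.MEM  pair
c2: i4 st.MEM  no-port MEM/MEM
c3: i5+i6 st.MEM/mul.MUL  pair
c4: i7 sll.ALU  RAW r0
c5: i8 mulh.MUL  no-port MUL/MUL
c6: i9+i10 mulh.MUL/sub.ALU  pair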